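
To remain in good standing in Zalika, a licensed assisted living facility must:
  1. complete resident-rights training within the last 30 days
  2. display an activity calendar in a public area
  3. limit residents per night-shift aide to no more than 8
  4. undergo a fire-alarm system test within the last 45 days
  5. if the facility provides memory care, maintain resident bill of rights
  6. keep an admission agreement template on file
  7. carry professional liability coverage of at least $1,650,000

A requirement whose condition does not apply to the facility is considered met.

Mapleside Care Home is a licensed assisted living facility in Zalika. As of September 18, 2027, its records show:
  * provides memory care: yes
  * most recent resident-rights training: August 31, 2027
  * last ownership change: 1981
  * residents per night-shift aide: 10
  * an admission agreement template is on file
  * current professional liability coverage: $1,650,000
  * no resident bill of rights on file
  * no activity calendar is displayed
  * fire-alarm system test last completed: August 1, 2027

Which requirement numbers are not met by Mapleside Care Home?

2, 3, 4, 5

1. resident-rights training 18 days ago vs limit 30 → met
2. activity calendar absent → not met
3. residents per night-shift aide 10 > 8 → not met
4. fire-alarm system test 48 days ago vs limit 45 → not met
5. condition 'provides memory care' holds; resident bill of rights absent → not met
6. admission agreement template present → met
7. professional liability coverage $1,650,000 ≥ $1,650,000 → met
Not met: 2, 3, 4, 5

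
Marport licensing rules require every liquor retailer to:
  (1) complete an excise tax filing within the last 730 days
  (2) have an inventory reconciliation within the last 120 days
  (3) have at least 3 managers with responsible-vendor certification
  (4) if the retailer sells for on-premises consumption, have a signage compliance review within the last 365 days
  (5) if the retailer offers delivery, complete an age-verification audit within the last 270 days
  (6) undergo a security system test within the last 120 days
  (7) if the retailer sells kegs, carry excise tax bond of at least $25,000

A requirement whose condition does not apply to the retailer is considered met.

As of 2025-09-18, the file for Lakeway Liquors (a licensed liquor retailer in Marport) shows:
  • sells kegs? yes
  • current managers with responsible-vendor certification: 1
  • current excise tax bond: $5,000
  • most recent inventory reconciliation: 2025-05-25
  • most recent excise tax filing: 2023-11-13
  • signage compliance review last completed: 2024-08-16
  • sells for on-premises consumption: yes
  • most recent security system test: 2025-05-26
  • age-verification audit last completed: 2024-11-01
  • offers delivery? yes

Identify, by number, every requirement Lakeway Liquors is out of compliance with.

3, 4, 5, 7

1. excise tax filing 675 days ago vs limit 730 → met
2. inventory reconciliation 116 days ago vs limit 120 → met
3. managers with responsible-vendor certification 1 < 3 → not met
4. condition 'sells for on-premises consumption' holds; signage compliance review 398 days ago vs limit 365 → not met
5. condition 'offers delivery' holds; age-verification audit 321 days ago vs limit 270 → not met
6. security system test 115 days ago vs limit 120 → met
7. condition 'sells kegs' holds; excise tax bond $5,000 < $25,000 → not met
Not met: 3, 4, 5, 7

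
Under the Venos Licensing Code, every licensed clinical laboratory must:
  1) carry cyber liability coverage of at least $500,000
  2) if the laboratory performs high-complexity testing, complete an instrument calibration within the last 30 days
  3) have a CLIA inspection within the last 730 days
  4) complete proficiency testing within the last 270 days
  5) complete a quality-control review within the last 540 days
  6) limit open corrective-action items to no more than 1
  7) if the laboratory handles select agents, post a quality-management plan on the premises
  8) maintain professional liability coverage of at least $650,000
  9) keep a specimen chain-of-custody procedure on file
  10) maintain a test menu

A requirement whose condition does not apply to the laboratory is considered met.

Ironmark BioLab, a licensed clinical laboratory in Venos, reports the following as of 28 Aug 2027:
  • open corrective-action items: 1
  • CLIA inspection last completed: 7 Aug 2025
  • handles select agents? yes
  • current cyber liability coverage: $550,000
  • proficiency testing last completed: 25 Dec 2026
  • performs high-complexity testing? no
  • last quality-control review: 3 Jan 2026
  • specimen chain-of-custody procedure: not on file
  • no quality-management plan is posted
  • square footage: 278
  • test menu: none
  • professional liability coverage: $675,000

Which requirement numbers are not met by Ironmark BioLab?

3, 5, 7, 9, 10

1. cyber liability coverage $550,000 ≥ $500,000 → met
2. condition 'performs high-complexity testing' does not hold → requirement n/a → met
3. CLIA inspection 751 days ago vs limit 730 → not met
4. proficiency testing 246 days ago vs limit 270 → met
5. quality-control review 602 days ago vs limit 540 → not met
6. open corrective-action items 1 ≤ 1 → met
7. condition 'handles select agents' holds; quality-management plan absent → not met
8. professional liability coverage $675,000 ≥ $650,000 → met
9. specimen chain-of-custody procedure absent → not met
10. test menu absent → not met
Not met: 3, 5, 7, 9, 10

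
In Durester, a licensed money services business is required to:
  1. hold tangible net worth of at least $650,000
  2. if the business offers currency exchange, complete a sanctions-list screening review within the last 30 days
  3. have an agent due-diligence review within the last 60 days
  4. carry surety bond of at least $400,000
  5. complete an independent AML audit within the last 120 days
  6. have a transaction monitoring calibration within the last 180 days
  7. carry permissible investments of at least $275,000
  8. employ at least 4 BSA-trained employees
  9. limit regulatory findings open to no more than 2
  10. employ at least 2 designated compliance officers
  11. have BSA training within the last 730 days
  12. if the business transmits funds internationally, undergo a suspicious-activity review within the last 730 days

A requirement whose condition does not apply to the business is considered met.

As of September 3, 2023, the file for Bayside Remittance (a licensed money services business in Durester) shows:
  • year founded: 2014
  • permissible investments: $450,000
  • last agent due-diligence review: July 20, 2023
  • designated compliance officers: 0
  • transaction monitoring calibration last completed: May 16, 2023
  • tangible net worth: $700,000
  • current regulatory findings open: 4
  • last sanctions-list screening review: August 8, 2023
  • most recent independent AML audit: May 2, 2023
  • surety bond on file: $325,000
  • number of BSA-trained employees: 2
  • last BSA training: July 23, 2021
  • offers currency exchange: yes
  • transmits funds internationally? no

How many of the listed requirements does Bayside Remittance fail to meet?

6

1. tangible net worth $700,000 ≥ $650,000 → met
2. condition 'offers currency exchange' holds; sanctions-list screening review 26 days ago vs limit 30 → met
3. agent due-diligence review 45 days ago vs limit 60 → met
4. surety bond $325,000 < $400,000 → not met
5. independent AML audit 124 days ago vs limit 120 → not met
6. transaction monitoring calibration 110 days ago vs limit 180 → met
7. permissible investments $450,000 ≥ $275,000 → met
8. BSA-trained employees 2 < 4 → not met
9. regulatory findings open 4 > 2 → not met
10. designated compliance officers 0 < 2 → not met
11. BSA training 772 days ago vs limit 730 → not met
12. condition 'transmits funds internationally' does not hold → requirement n/a → met
Not met: 6 of 12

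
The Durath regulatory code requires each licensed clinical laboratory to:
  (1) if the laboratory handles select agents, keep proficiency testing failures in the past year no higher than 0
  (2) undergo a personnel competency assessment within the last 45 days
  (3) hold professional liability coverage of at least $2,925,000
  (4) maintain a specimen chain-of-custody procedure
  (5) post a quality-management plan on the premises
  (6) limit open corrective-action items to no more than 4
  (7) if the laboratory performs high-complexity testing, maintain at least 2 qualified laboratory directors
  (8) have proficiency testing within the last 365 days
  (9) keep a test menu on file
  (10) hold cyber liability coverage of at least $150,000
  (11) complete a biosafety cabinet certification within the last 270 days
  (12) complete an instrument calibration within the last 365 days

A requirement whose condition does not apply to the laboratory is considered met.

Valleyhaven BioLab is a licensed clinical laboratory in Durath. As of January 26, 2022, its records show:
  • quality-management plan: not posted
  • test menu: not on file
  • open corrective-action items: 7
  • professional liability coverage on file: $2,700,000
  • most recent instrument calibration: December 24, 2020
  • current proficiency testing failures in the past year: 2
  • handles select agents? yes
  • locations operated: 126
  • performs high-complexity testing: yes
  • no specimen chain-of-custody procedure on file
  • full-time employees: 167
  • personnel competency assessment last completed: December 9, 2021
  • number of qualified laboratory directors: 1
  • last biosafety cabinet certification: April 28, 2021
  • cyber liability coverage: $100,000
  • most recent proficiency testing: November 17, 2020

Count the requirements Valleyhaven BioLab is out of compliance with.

12

1. condition 'handles select agents' holds; proficiency testing failures in the past year 2 > 0 → not met
2. personnel competency assessment 48 days ago vs limit 45 → not met
3. professional liability coverage $2,700,000 < $2,925,000 → not met
4. specimen chain-of-custody procedure absent → not met
5. quality-management plan absent → not met
6. open corrective-action items 7 > 4 → not met
7. condition 'performs high-complexity testing' holds; qualified laboratory directors 1 < 2 → not met
8. proficiency testing 435 days ago vs limit 365 → not met
9. test menu absent → not met
10. cyber liability coverage $100,000 < $150,000 → not met
11. biosafety cabinet certification 273 days ago vs limit 270 → not met
12. instrument calibration 398 days ago vs limit 365 → not met
Not met: 12 of 12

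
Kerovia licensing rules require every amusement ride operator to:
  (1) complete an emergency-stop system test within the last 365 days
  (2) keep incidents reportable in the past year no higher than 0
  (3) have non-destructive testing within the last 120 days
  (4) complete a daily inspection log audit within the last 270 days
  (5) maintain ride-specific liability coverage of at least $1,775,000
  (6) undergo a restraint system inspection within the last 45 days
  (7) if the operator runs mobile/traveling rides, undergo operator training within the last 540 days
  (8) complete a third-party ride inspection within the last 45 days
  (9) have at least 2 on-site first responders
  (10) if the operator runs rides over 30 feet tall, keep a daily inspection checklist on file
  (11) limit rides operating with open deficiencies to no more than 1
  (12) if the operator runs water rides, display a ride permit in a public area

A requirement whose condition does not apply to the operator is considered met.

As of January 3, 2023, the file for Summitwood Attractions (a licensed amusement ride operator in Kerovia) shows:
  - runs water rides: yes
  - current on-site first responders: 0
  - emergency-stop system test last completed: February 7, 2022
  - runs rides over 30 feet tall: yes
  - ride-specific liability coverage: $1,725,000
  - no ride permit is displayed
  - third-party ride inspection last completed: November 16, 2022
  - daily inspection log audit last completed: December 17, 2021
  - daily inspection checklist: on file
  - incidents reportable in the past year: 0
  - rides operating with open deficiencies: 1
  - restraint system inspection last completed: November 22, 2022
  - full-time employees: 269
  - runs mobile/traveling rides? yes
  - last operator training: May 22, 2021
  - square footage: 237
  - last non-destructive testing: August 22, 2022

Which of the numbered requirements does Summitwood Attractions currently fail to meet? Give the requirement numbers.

3, 4, 5, 7, 8, 9, 12

1. emergency-stop system test 330 days ago vs limit 365 → met
2. incidents reportable in the past year 0 ≤ 0 → met
3. non-destructive testing 134 days ago vs limit 120 → not met
4. daily inspection log audit 382 days ago vs limit 270 → not met
5. ride-specific liability coverage $1,725,000 < $1,775,000 → not met
6. restraint system inspection 42 days ago vs limit 45 → met
7. condition 'runs mobile/traveling rides' holds; operator training 591 days ago vs limit 540 → not met
8. third-party ride inspection 48 days ago vs limit 45 → not met
9. on-site first responders 0 < 2 → not met
10. condition 'runs rides over 30 feet tall' holds; daily inspection checklist present → met
11. rides operating with open deficiencies 1 ≤ 1 → met
12. condition 'runs water rides' holds; ride permit absent → not met
Not met: 3, 4, 5, 7, 8, 9, 12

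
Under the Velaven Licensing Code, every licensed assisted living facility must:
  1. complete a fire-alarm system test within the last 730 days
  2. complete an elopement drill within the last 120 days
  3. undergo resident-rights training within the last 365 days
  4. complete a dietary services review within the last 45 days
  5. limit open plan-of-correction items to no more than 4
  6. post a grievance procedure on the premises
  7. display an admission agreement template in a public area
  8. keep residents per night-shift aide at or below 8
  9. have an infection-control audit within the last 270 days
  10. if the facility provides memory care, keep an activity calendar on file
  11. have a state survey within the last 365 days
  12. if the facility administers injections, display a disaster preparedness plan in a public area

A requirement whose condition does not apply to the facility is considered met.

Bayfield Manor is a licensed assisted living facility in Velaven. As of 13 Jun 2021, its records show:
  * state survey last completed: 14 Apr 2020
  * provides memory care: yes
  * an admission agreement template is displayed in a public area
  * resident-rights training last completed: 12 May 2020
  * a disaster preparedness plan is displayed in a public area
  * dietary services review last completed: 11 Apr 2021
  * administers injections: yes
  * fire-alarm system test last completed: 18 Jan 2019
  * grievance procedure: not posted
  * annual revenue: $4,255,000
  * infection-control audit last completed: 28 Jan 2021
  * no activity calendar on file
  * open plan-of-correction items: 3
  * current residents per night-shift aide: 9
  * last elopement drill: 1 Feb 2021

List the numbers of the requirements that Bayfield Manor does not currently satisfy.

1, 2, 3, 4, 6, 8, 10, 11

1. fire-alarm system test 877 days ago vs limit 730 → not met
2. elopement drill 132 days ago vs limit 120 → not met
3. resident-rights training 397 days ago vs limit 365 → not met
4. dietary services review 63 days ago vs limit 45 → not met
5. open plan-of-correction items 3 ≤ 4 → met
6. grievance procedure absent → not met
7. admission agreement template present → met
8. residents per night-shift aide 9 > 8 → not met
9. infection-control audit 136 days ago vs limit 270 → met
10. condition 'provides memory care' holds; activity calendar absent → not met
11. state survey 425 days ago vs limit 365 → not met
12. condition 'administers injections' holds; disaster preparedness plan present → met
Not met: 1, 2, 3, 4, 6, 8, 10, 11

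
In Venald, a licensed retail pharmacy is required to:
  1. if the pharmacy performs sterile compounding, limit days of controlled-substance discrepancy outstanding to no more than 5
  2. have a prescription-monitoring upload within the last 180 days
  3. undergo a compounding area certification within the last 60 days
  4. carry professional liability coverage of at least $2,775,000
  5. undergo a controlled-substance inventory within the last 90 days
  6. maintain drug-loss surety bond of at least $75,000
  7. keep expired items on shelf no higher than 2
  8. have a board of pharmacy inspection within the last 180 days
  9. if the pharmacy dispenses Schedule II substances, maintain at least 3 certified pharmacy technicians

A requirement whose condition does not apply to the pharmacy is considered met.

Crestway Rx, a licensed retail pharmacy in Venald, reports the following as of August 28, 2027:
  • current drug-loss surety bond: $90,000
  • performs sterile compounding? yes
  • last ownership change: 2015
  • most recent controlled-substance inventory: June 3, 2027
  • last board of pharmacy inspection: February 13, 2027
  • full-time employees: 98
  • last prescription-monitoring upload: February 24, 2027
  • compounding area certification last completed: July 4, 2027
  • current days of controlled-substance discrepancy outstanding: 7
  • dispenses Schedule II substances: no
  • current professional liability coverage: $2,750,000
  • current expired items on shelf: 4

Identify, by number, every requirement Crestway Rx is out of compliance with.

1, 2, 4, 7, 8

1. condition 'performs sterile compounding' holds; days of controlled-substance discrepancy outstanding 7 > 5 → not met
2. prescription-monitoring upload 185 days ago vs limit 180 → not met
3. compounding area certification 55 days ago vs limit 60 → met
4. professional liability coverage $2,750,000 < $2,775,000 → not met
5. controlled-substance inventory 86 days ago vs limit 90 → met
6. drug-loss surety bond $90,000 ≥ $75,000 → met
7. expired items on shelf 4 > 2 → not met
8. board of pharmacy inspection 196 days ago vs limit 180 → not met
9. condition 'dispenses Schedule II substances' does not hold → requirement n/a → met
Not met: 1, 2, 4, 7, 8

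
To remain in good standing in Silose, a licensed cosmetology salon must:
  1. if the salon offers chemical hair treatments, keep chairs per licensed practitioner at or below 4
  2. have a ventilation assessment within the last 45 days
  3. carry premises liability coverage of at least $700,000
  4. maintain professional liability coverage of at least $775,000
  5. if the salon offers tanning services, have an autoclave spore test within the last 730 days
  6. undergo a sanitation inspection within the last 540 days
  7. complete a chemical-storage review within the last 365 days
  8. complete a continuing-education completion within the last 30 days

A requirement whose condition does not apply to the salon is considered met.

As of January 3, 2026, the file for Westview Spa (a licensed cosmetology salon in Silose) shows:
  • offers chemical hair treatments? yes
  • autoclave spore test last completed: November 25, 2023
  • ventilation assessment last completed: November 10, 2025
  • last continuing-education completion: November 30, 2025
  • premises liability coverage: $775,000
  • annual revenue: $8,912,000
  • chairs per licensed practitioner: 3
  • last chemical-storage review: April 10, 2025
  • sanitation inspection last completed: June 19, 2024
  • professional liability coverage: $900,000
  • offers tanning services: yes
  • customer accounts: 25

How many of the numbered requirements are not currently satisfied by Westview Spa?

4

1. condition 'offers chemical hair treatments' holds; chairs per licensed practitioner 3 ≤ 4 → met
2. ventilation assessment 54 days ago vs limit 45 → not met
3. premises liability coverage $775,000 ≥ $700,000 → met
4. professional liability coverage $900,000 ≥ $775,000 → met
5. condition 'offers tanning services' holds; autoclave spore test 770 days ago vs limit 730 → not met
6. sanitation inspection 563 days ago vs limit 540 → not met
7. chemical-storage review 268 days ago vs limit 365 → met
8. continuing-education completion 34 days ago vs limit 30 → not met
Not met: 4 of 8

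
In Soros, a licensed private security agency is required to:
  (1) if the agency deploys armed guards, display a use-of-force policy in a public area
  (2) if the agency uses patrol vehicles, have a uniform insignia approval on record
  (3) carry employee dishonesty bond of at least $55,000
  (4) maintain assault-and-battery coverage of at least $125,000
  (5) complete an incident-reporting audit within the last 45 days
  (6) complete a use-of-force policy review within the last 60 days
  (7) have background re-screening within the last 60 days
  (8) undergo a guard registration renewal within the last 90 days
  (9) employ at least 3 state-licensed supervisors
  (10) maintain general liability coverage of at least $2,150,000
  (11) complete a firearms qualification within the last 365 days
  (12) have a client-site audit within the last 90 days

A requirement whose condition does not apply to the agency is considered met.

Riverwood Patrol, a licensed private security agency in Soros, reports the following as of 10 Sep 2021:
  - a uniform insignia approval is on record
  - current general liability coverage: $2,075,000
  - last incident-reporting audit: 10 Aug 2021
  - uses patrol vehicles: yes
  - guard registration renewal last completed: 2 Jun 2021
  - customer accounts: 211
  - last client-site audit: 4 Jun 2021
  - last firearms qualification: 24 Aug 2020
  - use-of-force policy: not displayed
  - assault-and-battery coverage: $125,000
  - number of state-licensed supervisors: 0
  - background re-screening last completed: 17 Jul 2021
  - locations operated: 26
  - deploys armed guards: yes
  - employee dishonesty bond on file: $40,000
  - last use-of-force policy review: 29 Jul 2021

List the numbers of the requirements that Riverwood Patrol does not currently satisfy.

1. condition 'deploys armed guards' holds; use-of-force policy absent → not met
2. condition 'uses patrol vehicles' holds; uniform insignia approval present → met
3. employee dishonesty bond $40,000 < $55,000 → not met
4. assault-and-battery coverage $125,000 ≥ $125,000 → met
5. incident-reporting audit 31 days ago vs limit 45 → met
6. use-of-force policy review 43 days ago vs limit 60 → met
7. background re-screening 55 days ago vs limit 60 → met
8. guard registration renewal 100 days ago vs limit 90 → not met
9. state-licensed supervisors 0 < 3 → not met
10. general liability coverage $2,075,000 < $2,150,000 → not met
11. firearms qualification 382 days ago vs limit 365 → not met
12. client-site audit 98 days ago vs limit 90 → not met
Not met: 1, 3, 8, 9, 10, 11, 12

1, 3, 8, 9, 10, 11, 12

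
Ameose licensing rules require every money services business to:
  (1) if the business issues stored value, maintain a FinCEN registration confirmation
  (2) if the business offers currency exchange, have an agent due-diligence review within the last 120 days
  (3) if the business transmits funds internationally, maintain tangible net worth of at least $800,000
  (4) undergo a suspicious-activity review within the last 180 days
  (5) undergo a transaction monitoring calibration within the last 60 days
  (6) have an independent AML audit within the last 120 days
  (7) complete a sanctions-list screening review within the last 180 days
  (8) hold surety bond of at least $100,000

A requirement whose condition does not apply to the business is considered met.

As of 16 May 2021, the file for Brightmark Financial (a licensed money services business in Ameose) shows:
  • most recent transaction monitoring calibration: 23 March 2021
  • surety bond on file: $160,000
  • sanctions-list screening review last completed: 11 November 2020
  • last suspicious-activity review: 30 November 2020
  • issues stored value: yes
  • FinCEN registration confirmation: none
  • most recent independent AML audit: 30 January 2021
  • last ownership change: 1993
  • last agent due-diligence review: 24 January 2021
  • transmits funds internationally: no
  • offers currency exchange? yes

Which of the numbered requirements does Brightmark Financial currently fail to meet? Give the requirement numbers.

1. condition 'issues stored value' holds; FinCEN registration confirmation absent → not met
2. condition 'offers currency exchange' holds; agent due-diligence review 112 days ago vs limit 120 → met
3. condition 'transmits funds internationally' does not hold → requirement n/a → met
4. suspicious-activity review 167 days ago vs limit 180 → met
5. transaction monitoring calibration 54 days ago vs limit 60 → met
6. independent AML audit 106 days ago vs limit 120 → met
7. sanctions-list screening review 186 days ago vs limit 180 → not met
8. surety bond $160,000 ≥ $100,000 → met
Not met: 1, 7

1, 7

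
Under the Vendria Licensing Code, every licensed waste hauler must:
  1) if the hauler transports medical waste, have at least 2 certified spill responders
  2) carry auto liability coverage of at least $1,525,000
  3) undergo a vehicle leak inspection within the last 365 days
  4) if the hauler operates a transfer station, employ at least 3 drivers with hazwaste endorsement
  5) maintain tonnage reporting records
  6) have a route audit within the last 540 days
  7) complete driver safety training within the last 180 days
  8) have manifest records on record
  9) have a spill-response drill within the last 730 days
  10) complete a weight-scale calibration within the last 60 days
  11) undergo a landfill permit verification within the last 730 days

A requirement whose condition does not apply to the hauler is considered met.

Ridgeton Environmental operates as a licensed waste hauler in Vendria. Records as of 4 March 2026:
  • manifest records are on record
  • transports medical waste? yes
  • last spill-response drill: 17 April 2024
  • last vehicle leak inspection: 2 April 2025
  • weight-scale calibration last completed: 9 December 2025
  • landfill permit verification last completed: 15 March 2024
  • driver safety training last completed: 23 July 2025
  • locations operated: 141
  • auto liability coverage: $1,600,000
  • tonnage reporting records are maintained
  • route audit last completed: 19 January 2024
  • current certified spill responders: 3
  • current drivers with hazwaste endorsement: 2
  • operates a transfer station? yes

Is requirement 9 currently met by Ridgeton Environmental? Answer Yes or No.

Yes

9. spill-response drill 686 days ago vs limit 730 → met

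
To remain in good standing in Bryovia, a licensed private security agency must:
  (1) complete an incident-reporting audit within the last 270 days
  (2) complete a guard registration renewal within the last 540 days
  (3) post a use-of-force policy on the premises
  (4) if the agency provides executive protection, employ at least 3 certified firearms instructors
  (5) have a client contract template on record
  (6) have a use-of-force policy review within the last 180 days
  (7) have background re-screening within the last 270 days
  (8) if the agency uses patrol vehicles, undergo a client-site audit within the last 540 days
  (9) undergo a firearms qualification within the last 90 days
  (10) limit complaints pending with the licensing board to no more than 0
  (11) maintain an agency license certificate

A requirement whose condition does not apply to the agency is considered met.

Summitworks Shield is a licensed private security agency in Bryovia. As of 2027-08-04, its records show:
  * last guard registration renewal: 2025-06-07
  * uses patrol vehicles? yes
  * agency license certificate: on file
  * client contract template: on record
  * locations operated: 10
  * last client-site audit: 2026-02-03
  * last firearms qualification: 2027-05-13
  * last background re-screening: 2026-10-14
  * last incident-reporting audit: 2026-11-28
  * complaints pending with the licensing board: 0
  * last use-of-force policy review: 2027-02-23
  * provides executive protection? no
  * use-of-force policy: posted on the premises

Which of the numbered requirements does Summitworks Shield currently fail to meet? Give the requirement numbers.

2, 7, 8

1. incident-reporting audit 249 days ago vs limit 270 → met
2. guard registration renewal 788 days ago vs limit 540 → not met
3. use-of-force policy present → met
4. condition 'provides executive protection' does not hold → requirement n/a → met
5. client contract template present → met
6. use-of-force policy review 162 days ago vs limit 180 → met
7. background re-screening 294 days ago vs limit 270 → not met
8. condition 'uses patrol vehicles' holds; client-site audit 547 days ago vs limit 540 → not met
9. firearms qualification 83 days ago vs limit 90 → met
10. complaints pending with the licensing board 0 ≤ 0 → met
11. agency license certificate present → met
Not met: 2, 7, 8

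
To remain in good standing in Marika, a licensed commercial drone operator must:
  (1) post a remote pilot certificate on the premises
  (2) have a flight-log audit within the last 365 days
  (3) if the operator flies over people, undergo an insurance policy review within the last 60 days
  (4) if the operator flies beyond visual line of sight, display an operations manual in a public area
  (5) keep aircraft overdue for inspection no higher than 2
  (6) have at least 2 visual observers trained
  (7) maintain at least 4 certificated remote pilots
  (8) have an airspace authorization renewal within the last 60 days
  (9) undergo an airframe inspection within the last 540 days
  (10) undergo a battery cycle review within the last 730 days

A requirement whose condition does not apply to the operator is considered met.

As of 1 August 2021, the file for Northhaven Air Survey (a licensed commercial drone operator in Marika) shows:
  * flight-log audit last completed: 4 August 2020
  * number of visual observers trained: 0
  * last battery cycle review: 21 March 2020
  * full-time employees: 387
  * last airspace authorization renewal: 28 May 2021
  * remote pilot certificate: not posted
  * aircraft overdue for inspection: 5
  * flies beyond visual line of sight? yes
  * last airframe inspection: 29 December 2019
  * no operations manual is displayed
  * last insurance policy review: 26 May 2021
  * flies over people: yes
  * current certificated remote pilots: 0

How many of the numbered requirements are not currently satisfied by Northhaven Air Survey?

8

1. remote pilot certificate absent → not met
2. flight-log audit 362 days ago vs limit 365 → met
3. condition 'flies over people' holds; insurance policy review 67 days ago vs limit 60 → not met
4. condition 'flies beyond visual line of sight' holds; operations manual absent → not met
5. aircraft overdue for inspection 5 > 2 → not met
6. visual observers trained 0 < 2 → not met
7. certificated remote pilots 0 < 4 → not met
8. airspace authorization renewal 65 days ago vs limit 60 → not met
9. airframe inspection 581 days ago vs limit 540 → not met
10. battery cycle review 498 days ago vs limit 730 → met
Not met: 8 of 10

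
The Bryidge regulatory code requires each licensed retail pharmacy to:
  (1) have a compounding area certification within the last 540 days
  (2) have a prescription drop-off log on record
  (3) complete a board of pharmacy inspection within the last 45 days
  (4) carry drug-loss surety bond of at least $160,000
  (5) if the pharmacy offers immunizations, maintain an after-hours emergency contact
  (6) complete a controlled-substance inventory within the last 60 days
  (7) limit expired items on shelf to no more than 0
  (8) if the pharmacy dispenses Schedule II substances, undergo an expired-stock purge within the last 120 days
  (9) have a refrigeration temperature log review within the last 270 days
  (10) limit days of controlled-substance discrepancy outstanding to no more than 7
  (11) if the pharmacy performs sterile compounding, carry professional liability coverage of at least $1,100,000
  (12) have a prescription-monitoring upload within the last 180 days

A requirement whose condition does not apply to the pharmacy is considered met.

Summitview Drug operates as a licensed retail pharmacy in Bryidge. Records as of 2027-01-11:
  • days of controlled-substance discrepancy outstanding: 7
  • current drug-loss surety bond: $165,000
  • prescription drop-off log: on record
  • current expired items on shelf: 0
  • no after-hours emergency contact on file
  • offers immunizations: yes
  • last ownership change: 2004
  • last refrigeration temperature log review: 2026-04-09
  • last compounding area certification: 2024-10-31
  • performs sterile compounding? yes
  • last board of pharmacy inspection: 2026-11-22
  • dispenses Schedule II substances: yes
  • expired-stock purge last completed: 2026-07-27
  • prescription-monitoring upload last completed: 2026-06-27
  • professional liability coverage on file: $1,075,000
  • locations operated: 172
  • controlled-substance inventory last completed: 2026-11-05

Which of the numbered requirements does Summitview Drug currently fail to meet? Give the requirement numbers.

1, 3, 5, 6, 8, 9, 11, 12

1. compounding area certification 802 days ago vs limit 540 → not met
2. prescription drop-off log present → met
3. board of pharmacy inspection 50 days ago vs limit 45 → not met
4. drug-loss surety bond $165,000 ≥ $160,000 → met
5. condition 'offers immunizations' holds; after-hours emergency contact absent → not met
6. controlled-substance inventory 67 days ago vs limit 60 → not met
7. expired items on shelf 0 ≤ 0 → met
8. condition 'dispenses Schedule II substances' holds; expired-stock purge 168 days ago vs limit 120 → not met
9. refrigeration temperature log review 277 days ago vs limit 270 → not met
10. days of controlled-substance discrepancy outstanding 7 ≤ 7 → met
11. condition 'performs sterile compounding' holds; professional liability coverage $1,075,000 < $1,100,000 → not met
12. prescription-monitoring upload 198 days ago vs limit 180 → not met
Not met: 1, 3, 5, 6, 8, 9, 11, 12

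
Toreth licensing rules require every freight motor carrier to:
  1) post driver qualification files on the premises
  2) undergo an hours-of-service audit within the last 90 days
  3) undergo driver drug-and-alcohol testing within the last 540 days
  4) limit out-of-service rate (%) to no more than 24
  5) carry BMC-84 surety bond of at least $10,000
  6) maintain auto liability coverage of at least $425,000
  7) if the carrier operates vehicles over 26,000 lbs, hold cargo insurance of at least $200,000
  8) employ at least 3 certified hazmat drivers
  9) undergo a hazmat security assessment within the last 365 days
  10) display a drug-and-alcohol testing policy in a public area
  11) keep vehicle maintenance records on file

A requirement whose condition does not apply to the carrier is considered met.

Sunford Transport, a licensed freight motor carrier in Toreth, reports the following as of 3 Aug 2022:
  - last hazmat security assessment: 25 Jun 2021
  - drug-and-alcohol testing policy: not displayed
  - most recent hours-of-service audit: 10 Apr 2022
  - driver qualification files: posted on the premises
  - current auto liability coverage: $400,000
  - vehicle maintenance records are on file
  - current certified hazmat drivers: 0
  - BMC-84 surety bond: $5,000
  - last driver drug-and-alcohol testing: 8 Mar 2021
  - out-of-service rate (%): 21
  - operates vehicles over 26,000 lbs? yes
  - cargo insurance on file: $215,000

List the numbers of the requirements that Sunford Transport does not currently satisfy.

2, 5, 6, 8, 9, 10

1. driver qualification files present → met
2. hours-of-service audit 115 days ago vs limit 90 → not met
3. driver drug-and-alcohol testing 513 days ago vs limit 540 → met
4. out-of-service rate (%) 21 ≤ 24 → met
5. BMC-84 surety bond $5,000 < $10,000 → not met
6. auto liability coverage $400,000 < $425,000 → not met
7. condition 'operates vehicles over 26,000 lbs' holds; cargo insurance $215,000 ≥ $200,000 → met
8. certified hazmat drivers 0 < 3 → not met
9. hazmat security assessment 404 days ago vs limit 365 → not met
10. drug-and-alcohol testing policy absent → not met
11. vehicle maintenance records present → met
Not met: 2, 5, 6, 8, 9, 10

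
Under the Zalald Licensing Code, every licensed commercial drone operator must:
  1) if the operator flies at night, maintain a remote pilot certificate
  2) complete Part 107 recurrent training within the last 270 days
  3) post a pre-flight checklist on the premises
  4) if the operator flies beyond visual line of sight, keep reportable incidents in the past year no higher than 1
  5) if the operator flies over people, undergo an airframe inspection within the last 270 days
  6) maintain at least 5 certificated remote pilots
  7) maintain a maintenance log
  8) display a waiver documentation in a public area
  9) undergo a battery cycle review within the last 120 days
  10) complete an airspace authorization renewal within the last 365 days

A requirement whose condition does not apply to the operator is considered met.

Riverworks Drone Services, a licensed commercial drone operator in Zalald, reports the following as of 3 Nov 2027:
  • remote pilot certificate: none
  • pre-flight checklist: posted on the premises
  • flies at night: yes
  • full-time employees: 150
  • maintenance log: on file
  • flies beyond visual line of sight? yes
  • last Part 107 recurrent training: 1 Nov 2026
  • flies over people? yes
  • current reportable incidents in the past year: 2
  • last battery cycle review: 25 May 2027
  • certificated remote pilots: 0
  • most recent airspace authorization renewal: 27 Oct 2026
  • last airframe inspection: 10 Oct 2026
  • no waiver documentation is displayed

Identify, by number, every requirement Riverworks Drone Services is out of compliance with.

1, 2, 4, 5, 6, 8, 9, 10

1. condition 'flies at night' holds; remote pilot certificate absent → not met
2. Part 107 recurrent training 367 days ago vs limit 270 → not met
3. pre-flight checklist present → met
4. condition 'flies beyond visual line of sight' holds; reportable incidents in the past year 2 > 1 → not met
5. condition 'flies over people' holds; airframe inspection 389 days ago vs limit 270 → not met
6. certificated remote pilots 0 < 5 → not met
7. maintenance log present → met
8. waiver documentation absent → not met
9. battery cycle review 162 days ago vs limit 120 → not met
10. airspace authorization renewal 372 days ago vs limit 365 → not met
Not met: 1, 2, 4, 5, 6, 8, 9, 10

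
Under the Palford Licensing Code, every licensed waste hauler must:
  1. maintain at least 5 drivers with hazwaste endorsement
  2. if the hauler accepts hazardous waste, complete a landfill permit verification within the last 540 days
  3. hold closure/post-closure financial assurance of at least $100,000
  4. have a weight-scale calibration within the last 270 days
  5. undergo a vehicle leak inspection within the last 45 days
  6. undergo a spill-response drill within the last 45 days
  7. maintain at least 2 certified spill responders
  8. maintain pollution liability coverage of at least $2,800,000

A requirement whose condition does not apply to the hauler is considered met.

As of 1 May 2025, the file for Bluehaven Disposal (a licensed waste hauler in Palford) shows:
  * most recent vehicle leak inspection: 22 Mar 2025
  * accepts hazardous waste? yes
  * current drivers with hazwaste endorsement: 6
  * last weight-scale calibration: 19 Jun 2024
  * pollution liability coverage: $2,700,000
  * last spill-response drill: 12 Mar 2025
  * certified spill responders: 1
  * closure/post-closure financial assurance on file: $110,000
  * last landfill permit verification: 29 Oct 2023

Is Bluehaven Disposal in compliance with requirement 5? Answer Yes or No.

Yes

5. vehicle leak inspection 40 days ago vs limit 45 → met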